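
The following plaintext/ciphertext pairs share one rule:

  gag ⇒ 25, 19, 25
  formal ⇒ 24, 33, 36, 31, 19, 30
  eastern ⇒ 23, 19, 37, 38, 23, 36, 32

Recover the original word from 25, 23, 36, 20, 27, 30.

The number is (letter's place in the alphabet, a=1) + 18.
Reversing it on 25, 23, 36, 20, 27, 30: 25→(25−18)÷1=7=g, 23→(23−18)÷1=5=e, 36→(36−18)÷1=18=r, 20→(20−18)÷1=2=b, 27→(27−18)÷1=9=i, 30→(30−18)÷1=12=l.

gerbil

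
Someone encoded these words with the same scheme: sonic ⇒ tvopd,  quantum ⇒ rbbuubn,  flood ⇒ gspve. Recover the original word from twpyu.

Shifts by position in sonic: pos 0: s→t (+1), pos 1: o→v (+7), pos 2: n→o (+1), pos 3: i→p (+7) — repeating every 2. A repeating key of period 2 is used — shifts +1, +7 over and over.
Reversing it on twpyu: t−1=s, w−7=p, p−1=o, y−7=r, u−1=t.

sport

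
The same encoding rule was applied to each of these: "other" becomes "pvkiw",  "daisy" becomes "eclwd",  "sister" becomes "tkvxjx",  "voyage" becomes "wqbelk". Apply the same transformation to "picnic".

In other: o→p is +1, t→v is +2, h→k is +3, e→i is +4 — the shift increases by 1 each position. Letter i (0-indexed) is shifted by i+1, so successive shifts are 1, 2, 3, ….
On picnic: p+1=q, i+2=k, c+3=f, n+4=r, i+5=n, c+6=i.

qkfrni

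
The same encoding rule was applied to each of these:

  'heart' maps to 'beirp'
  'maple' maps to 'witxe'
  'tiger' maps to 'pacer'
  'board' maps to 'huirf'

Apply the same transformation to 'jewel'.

zemex

This is an affine cipher: with a=0,…,z=25, each position x becomes (25x+8) mod 26.
Applying it to jewel: j(9)→25·9+8≡25=z; e(4)→25·4+8≡4=e; w(22)→25·22+8≡12=m; e(4)→25·4+8≡4=e; l(11)→25·11+8≡23=x (all mod 26).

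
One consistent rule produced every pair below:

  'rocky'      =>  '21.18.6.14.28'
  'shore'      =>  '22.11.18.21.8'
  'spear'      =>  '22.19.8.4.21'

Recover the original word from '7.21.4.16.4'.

Letters become their 1-based position plus 3 (so a→4, b→5, …).
Undoing it on 7.21.4.16.4: 7→(7−3)÷1=4=d, 21→(21−3)÷1=18=r, 4→(4−3)÷1=1=a, 16→(16−3)÷1=13=m, 4→(4−3)÷1=1=a.

drama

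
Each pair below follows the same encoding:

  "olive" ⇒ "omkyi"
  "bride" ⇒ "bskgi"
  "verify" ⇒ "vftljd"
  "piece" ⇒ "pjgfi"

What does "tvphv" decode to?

Each letter shifts forward by its position index (0, 1, 2, …) — the shift grows by one for each successive letter.
Undoing it on tvphv: t−0=t, v−1=u, p−2=n, h−3=e, v−4=r.

tuner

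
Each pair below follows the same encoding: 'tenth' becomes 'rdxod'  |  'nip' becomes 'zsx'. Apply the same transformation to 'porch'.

rmbyz

The output letters match the input read backwards, each shifted +10: tenth reversed is htnet. The word is reversed, then every letter is shifted forward by 10.
Applying it to porch: reverse → hcrop; then shift: h+10=r, c+10=m, r+10=b, o+10=y, p+10=z.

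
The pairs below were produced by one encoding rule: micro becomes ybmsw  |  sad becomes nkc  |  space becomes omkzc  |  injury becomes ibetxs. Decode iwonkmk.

academy

The output letters match the input read backwards, each shifted +10: micro reversed is orcim. The word is reversed, then every letter is shifted forward by 10.
Undoing it on iwonkmk: shift back: i−10=y, w−10=m, o−10=e, n−10=d, k−10=a, m−10=c, k−10=a → ymedaca; then reverse → academy.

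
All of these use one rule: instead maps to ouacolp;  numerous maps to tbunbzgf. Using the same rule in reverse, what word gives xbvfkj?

runway

The shift increases by 1 at each position, starting from +6: 6, 7, 8, ….
Undoing it on xbvfkj: x−6=r, b−7=u, v−8=n, f−9=w, k−10=a, j−11=y.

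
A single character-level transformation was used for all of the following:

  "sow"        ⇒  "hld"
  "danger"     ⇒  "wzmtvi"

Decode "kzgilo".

patrol

Each pair mirrors across the alphabet (s↔h, o↔l, w↔d): positions sum to 25. Letters are reflected about the middle of the alphabet (position → 25−position): Atbash.
Undoing it on kzgilo: k↔p, z↔a, g↔t, i↔r, l↔o, o↔l.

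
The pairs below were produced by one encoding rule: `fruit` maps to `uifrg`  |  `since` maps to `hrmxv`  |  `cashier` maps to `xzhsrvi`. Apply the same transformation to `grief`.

Letters are reflected about the middle of the alphabet (position → 25−position): Atbash.
On grief: g↔t, r↔i, i↔r, e↔v, f↔u.

tirvu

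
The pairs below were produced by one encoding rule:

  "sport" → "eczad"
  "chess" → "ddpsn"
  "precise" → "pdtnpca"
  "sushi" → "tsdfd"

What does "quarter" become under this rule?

cpeclfb

The output letters match the input read backwards, each shifted +11: sport reversed is trops. The word is reversed, then every letter is shifted forward by 11.
Applying it to quarter: reverse → retrauq; then shift: r+11=c, e+11=p, t+11=e, r+11=c, a+11=l, u+11=f, q+11=b.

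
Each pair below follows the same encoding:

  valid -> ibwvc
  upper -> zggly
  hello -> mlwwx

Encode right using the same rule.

yvdmq

v(21)→i(8) and a(0)→b(1) fit y≡9x+1 (mod 26); the inverse of 9 mod 26 is 3. Treating letters as 0–25, the rule is x ↦ 9x + 1 (mod 26).
On right: r(17)→9·17+1≡24=y; i(8)→9·8+1≡21=v; g(6)→9·6+1≡3=d; h(7)→9·7+1≡12=m; t(19)→9·19+1≡16=q (all mod 26).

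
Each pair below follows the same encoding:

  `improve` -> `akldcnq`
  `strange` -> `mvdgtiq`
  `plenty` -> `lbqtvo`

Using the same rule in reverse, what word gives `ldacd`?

i(8)→a(0) and m(12)→k(10) fit y≡9x+6 (mod 26); the inverse of 9 mod 26 is 3. This is an affine cipher: with a=0,…,z=25, each position x becomes (9x+6) mod 26.
Reversing it on ldacd: l(11)→3·(11−6)≡15=p; d(3)→3·(3−6)≡17=r; a(0)→3·(0−6)≡8=i; c(2)→3·(2−6)≡14=o; d(3)→3·(3−6)≡17=r (all mod 26).

prior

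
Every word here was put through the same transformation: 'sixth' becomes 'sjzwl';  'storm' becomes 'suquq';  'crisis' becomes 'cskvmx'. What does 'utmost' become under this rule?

In sixth: s→s is +0, i→j is +1, x→z is +2, t→w is +3 — the shift increases by 1 each position. Each letter shifts forward by its position index (0, 1, 2, …) — the shift grows by one for each successive letter.
On utmost: u+0=u, t+1=u, m+2=o, o+3=r, s+4=w, t+5=y.

uuorwy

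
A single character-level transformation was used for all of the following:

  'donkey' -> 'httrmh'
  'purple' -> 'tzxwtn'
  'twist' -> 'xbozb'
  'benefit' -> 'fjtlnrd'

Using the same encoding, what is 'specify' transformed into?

Letter i (0-indexed) is shifted by i+4, so successive shifts are 4, 5, 6, ….
On specify: s+4=w, p+5=u, e+6=k, c+7=j, i+8=q, f+9=o, y+10=i.

wukjqoi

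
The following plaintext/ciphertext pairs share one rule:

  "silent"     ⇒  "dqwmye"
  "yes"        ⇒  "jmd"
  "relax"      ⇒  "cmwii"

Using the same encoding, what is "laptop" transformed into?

wiaewa

The shift depends on letter class: consonant s→d is +11, but vowel i→q is +8. Vowels shift forward by 8 and consonants shift forward by 11.
Applying it to laptop: l(cons)+11=w, a(vowel)+8=i, p(cons)+11=a, t(cons)+11=e, o(vowel)+8=w, p(cons)+11=a.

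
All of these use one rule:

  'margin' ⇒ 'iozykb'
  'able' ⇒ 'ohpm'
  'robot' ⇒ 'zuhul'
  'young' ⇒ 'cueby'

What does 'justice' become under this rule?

m(12)→i(8) and a(0)→o(14) fit y≡19x+14 (mod 26); the inverse of 19 mod 26 is 11. Treating letters as 0–25, the rule is x ↦ 19x + 14 (mod 26).
For justice: j(9)→19·9+14≡3=d; u(20)→19·20+14≡4=e; s(18)→19·18+14≡18=s; t(19)→19·19+14≡11=l; i(8)→19·8+14≡10=k; c(2)→19·2+14≡0=a; e(4)→19·4+14≡12=m (all mod 26).

deslkam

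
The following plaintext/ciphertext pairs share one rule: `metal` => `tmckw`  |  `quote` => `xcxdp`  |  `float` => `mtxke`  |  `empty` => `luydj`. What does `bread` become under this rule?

iznko

In metal: m→t is +7, e→m is +8, t→c is +9, a→k is +10 — the shift increases by 1 each position. The shift increases by 1 at each position, starting from +7: 7, 8, 9, ….
On bread: b+7=i, r+8=z, e+9=n, a+10=k, d+11=o.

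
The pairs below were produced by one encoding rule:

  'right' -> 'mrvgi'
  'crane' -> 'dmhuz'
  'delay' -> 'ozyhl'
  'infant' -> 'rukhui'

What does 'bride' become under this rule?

smroz

Treating letters as 0–25, the rule is x ↦ 11x + 7 (mod 26).
On bride: b(1)→11·1+7≡18=s; r(17)→11·17+7≡12=m; i(8)→11·8+7≡17=r; d(3)→11·3+7≡14=o; e(4)→11·4+7≡25=z (all mod 26).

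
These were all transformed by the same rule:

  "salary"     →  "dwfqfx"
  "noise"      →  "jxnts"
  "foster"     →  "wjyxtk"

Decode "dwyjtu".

The word is reversed, then every letter is shifted forward by 5.
Undoing it on dwyjtu: shift back: d−5=y, w−5=r, y−5=t, j−5=e, t−5=o, u−5=p → yrteop; then reverse → poetry.

poetry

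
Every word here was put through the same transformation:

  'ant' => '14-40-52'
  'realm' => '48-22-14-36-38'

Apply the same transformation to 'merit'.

38-22-48-30-52

a(#1)→14 and n(#14)→40: differences scale by 2, so n = 2·pos + 12. Each letter becomes 2×(its alphabet position, a=1..z=26) + 12.
Applying it to merit: m=13→38, e=5→22, r=18→48, i=9→30, t=20→52.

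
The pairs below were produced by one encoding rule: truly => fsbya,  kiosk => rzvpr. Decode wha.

tap

The output letters match the input read backwards, each shifted +7: truly reversed is ylurt. The word is reversed, then every letter is shifted forward by 7.
Decoding wha: shift back: w−7=p, h−7=a, a−7=t → pat; then reverse → tap.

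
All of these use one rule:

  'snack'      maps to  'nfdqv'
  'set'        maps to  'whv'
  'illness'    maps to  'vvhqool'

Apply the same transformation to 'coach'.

kfdrf

The output letters match the input read backwards, each shifted +3: snack reversed is kcans. The word is reversed, then every letter is shifted forward by 3.
For coach: reverse → hcaoc; then shift: h+3=k, c+3=f, a+3=d, o+3=r, c+3=f.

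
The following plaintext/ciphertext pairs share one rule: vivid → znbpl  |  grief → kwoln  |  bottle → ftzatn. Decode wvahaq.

In vivid: v→z is +4, i→n is +5, v→b is +6, i→p is +7 — the shift increases by 1 each position. Letter i (0-indexed) is shifted by i+4, so successive shifts are 4, 5, 6, ….
Undoing it on wvahaq: w−4=s, v−5=q, a−6=u, h−7=a, a−8=s, q−9=h.

squash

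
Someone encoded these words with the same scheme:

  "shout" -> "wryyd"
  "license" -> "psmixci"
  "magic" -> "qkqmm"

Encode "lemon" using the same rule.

powsx

A repeating key of period 3 is used — shifts +4, +10, +10 over and over.
On lemon: l+4=p, e+10=o, m+10=w, o+4=s, n+10=x.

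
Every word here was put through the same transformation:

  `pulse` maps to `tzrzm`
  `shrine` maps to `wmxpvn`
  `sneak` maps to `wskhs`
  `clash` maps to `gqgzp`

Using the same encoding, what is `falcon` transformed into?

jfrjww

The shift increases by 1 at each position, starting from +4: 4, 5, 6, ….
On falcon: f+4=j, a+5=f, l+6=r, c+7=j, o+8=w, n+9=w.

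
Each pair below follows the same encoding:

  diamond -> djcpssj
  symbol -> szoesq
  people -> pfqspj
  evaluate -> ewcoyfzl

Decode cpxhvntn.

In diamond: d→d is +0, i→j is +1, a→c is +2, m→p is +3 — the shift increases by 1 each position. Letter i (0-indexed) is shifted by i+0, so successive shifts are 0, 1, 2, ….
Undoing it on cpxhvntn: c−0=c, p−1=o, x−2=v, h−3=e, v−4=r, n−5=i, t−6=n, n−7=g.

covering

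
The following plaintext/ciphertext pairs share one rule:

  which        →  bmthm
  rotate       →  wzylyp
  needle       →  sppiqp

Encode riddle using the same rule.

Vowels shift forward by 11 and consonants shift forward by 5.
Applying it to riddle: r(cons)+5=w, i(vowel)+11=t, d(cons)+5=i, d(cons)+5=i, l(cons)+5=q, e(vowel)+11=p.

wtiiqp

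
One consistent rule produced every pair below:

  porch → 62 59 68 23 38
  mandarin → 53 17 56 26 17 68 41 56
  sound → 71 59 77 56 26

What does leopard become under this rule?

50 29 59 62 17 68 26

The formula is n = 3×(alphabet index, a=1) + 14.
On leopard: l=12→50, e=5→29, o=15→59, p=16→62, a=1→17, r=18→68, d=4→26.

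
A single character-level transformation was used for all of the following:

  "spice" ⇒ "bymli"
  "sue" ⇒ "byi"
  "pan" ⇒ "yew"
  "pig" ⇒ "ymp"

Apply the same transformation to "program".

The shift depends on letter class: consonant s→b is +9, but vowel i→m is +4. Two shifts are in play — +4 for a/e/i/o/u, +9 for every other letter.
Applying it to program: p(cons)+9=y, r(cons)+9=a, o(vowel)+4=s, g(cons)+9=p, r(cons)+9=a, a(vowel)+4=e, m(cons)+9=v.

yaspaev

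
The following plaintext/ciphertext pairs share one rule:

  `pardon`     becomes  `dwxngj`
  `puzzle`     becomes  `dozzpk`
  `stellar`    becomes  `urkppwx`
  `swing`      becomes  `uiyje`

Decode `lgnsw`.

vodka

p(15)→d(3) and a(0)→w(22) fit y≡23x+22 (mod 26); the inverse of 23 mod 26 is 17. Treating letters as 0–25, the rule is x ↦ 23x + 22 (mod 26).
Decoding lgnsw: l(11)→17·(11−22)≡21=v; g(6)→17·(6−22)≡14=o; n(13)→17·(13−22)≡3=d; s(18)→17·(18−22)≡10=k; w(22)→17·(22−22)≡0=a (all mod 26).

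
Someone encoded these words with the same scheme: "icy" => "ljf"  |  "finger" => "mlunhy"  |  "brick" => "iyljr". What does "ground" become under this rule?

nyrxuk

Two shifts are in play — +3 for a/e/i/o/u, +7 for every other letter.
For ground: g(cons)+7=n, r(cons)+7=y, o(vowel)+3=r, u(vowel)+3=x, n(cons)+7=u, d(cons)+7=k.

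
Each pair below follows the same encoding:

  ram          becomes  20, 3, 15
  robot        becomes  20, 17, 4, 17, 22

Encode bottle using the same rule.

r is letter #18 and maps to 20: an offset of 2. Each letter is replaced by its alphabet position (a=1..z=26) + 2.
Applying it to bottle: b=2→4, o=15→17, t=20→22, t=20→22, l=12→14, e=5→7.

4, 17, 22, 22, 14, 7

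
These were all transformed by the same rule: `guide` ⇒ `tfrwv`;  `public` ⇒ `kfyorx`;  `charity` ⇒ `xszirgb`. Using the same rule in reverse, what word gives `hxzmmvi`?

Each pair mirrors across the alphabet (g↔t, u↔f, i↔r): positions sum to 25. Letters are reflected about the middle of the alphabet (position → 25−position): Atbash.
Undoing it on hxzmmvi: h↔s, x↔c, z↔a, m↔n, m↔n, v↔e, i↔r.

scanner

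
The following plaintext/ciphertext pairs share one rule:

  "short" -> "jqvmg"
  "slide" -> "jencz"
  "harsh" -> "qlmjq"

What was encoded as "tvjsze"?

s(18)→j(9) and h(7)→q(16) fit y≡23x+11 (mod 26); the inverse of 23 mod 26 is 17. Each letter's alphabet position (a=0..z=25) is mapped through 23·x+11 mod 26 — an affine cipher.
Undoing it on tvjsze: t(19)→17·(19−11)≡6=g; v(21)→17·(21−11)≡14=o; j(9)→17·(9−11)≡18=s; s(18)→17·(18−11)≡15=p; z(25)→17·(25−11)≡4=e; e(4)→17·(4−11)≡11=l (all mod 26).

gospel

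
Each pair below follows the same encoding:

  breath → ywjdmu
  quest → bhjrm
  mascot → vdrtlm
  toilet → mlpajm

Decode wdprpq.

raisin

b(1)→y(24) and r(17)→w(22) fit y≡21x+3 (mod 26); the inverse of 21 mod 26 is 5. Each letter's alphabet position (a=0..z=25) is mapped through 21·x+3 mod 26 — an affine cipher.
Undoing it on wdprpq: w(22)→5·(22−3)≡17=r; d(3)→5·(3−3)≡0=a; p(15)→5·(15−3)≡8=i; r(17)→5·(17−3)≡18=s; p(15)→5·(15−3)≡8=i; q(16)→5·(16−3)≡13=n (all mod 26).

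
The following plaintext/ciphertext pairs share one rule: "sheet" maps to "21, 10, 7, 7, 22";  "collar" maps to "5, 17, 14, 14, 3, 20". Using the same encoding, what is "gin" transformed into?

The number is (letter's place in the alphabet, a=1) + 2.
Applying it to gin: g=7→9, i=9→11, n=14→16.

9, 11, 16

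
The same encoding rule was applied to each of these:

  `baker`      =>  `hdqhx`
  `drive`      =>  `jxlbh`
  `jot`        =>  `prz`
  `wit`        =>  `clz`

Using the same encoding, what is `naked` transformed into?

tdqhj

The shift depends on letter class: consonant b→h is +6, but vowel a→d is +3. The rule splits by letter class: vowels +3, consonants +6.
Applying it to naked: n(cons)+6=t, a(vowel)+3=d, k(cons)+6=q, e(vowel)+3=h, d(cons)+6=j.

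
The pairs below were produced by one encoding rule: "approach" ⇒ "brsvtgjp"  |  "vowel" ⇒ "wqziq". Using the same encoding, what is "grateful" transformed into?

In approach: a→b is +1, p→r is +2, p→s is +3, r→v is +4 — the shift increases by 1 each position. Each letter shifts forward by (position + 1), i.e. 1, 2, 3, … — the shift grows by one for each successive letter.
On grateful: g+1=h, r+2=t, a+3=d, t+4=x, e+5=j, f+6=l, u+7=b, l+8=t.

htdxjlbt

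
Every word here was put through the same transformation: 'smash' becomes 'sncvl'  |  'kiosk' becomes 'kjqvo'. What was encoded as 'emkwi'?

elite

Letter i (0-indexed) is shifted by i+0, so successive shifts are 0, 1, 2, ….
Decoding emkwi: e−0=e, m−1=l, k−2=i, w−3=t, i−4=e.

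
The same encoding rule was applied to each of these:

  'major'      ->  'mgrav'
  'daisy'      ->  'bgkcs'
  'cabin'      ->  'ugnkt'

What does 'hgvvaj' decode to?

Each letter's alphabet position (a=0..z=25) is mapped through 7·x+6 mod 26 — an affine cipher.
Undoing it on hgvvaj: h(7)→15·(7−6)≡15=p; g(6)→15·(6−6)≡0=a; v(21)→15·(21−6)≡17=r; v(21)→15·(21−6)≡17=r; a(0)→15·(0−6)≡14=o; j(9)→15·(9−6)≡19=t (all mod 26).

parrot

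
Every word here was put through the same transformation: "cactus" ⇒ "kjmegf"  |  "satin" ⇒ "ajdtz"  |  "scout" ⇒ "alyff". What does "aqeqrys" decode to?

Letter i (0-indexed) is shifted by i+8, so successive shifts are 8, 9, 10, ….
Reversing it on aqeqrys: a−8=s, q−9=h, e−10=u, q−11=f, r−12=f, y−13=l, s−14=e.

shuffle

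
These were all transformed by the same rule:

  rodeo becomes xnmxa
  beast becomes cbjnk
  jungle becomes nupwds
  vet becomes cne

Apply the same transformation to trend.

mwnac

The output letters match the input read backwards, each shifted +9: rodeo reversed is oedor. Two steps: reverse the string, then apply a Caesar shift of +9.
On trend: reverse → dnert; then shift: d+9=m, n+9=w, e+9=n, r+9=a, t+9=c.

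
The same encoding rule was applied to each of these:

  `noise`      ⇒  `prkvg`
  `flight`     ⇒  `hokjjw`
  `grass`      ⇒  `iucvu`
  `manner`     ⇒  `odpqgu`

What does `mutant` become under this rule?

It's a Vigenère-style cipher with numeric key [2,3]: position i shifts by key[i mod 2].
Applying it to mutant: m+2=o, u+3=x, t+2=v, a+3=d, n+2=p, t+3=w.

oxvdpw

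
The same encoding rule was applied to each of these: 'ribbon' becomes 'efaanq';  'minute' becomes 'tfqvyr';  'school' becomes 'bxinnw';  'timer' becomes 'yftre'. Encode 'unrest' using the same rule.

vqerby

r(17)→e(4) and i(8)→f(5) fit y≡23x+3 (mod 26); the inverse of 23 mod 26 is 17. Each letter's alphabet position (a=0..z=25) is mapped through 23·x+3 mod 26 — an affine cipher.
On unrest: u(20)→23·20+3≡21=v; n(13)→23·13+3≡16=q; r(17)→23·17+3≡4=e; e(4)→23·4+3≡17=r; s(18)→23·18+3≡1=b; t(19)→23·19+3≡24=y (all mod 26).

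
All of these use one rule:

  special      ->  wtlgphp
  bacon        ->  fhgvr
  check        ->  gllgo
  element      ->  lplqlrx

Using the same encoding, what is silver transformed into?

wppzlv

The shift depends on letter class: consonant s→w is +4, but vowel e→l is +7. The rule splits by letter class: vowels +7, consonants +4.
Applying it to silver: s(cons)+4=w, i(vowel)+7=p, l(cons)+4=p, v(cons)+4=z, e(vowel)+7=l, r(cons)+4=v.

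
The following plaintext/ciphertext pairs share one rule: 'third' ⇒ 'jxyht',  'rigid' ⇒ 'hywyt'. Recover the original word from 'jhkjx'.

It's a constant shift of +16 (ROT16).
Undoing it on jhkjx: j−16=t, h−16=r, k−16=u, j−16=t, x−16=h.

truth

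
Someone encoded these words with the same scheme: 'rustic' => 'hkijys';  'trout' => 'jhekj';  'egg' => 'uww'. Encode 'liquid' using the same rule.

bygkyt

Compare letters: r→h is +16, u→k is +16, s→i is +16 — a constant shift. Each letter is shifted forward by 16 in the alphabet (a Caesar shift of +16).
For liquid: l+16=b, i+16=y, q+16=g, u+16=k, i+16=y, d+16=t.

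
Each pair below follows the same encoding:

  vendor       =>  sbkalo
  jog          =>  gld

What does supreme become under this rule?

prmobjb

Compare letters: v→s is +23, e→b is +23, n→k is +23 — a constant shift. Each letter is shifted forward by 23 in the alphabet (a Caesar shift of +23).
For supreme: s+23=p, u+23=r, p+23=m, r+23=o, e+23=b, m+23=j, e+23=b.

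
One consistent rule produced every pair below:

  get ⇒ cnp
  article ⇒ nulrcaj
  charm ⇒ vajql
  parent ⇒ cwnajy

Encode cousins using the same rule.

The output letters match the input read backwards, each shifted +9: get reversed is teg. Two steps: reverse the string, then apply a Caesar shift of +9.
Applying it to cousins: reverse → snisuoc; then shift: s+9=b, n+9=w, i+9=r, s+9=b, u+9=d, o+9=x, c+9=l.

bwrbdxl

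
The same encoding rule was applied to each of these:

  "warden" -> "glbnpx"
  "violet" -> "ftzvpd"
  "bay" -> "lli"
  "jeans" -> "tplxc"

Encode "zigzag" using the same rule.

jtqjlq

The shift depends on letter class: consonant w→g is +10, but vowel a→l is +11. The rule splits by letter class: vowels +11, consonants +10.
On zigzag: z(cons)+10=j, i(vowel)+11=t, g(cons)+10=q, z(cons)+10=j, a(vowel)+11=l, g(cons)+10=q.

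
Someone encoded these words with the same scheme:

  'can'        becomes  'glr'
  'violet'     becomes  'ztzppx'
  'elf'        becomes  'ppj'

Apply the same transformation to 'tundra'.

The shift depends on letter class: consonant c→g is +4, but vowel a→l is +11. Two shifts are in play — +11 for a/e/i/o/u, +4 for every other letter.
For tundra: t(cons)+4=x, u(vowel)+11=f, n(cons)+4=r, d(cons)+4=h, r(cons)+4=v, a(vowel)+11=l.

xfrhvl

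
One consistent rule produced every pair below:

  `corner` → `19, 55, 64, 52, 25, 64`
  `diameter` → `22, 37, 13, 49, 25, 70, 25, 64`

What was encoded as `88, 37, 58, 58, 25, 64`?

zipper

c(#3)→19 and o(#15)→55: differences scale by 3, so n = 3·pos + 10. The formula is n = 3×(alphabet index, a=1) + 10.
Decoding 88, 37, 58, 58, 25, 64: 88→(88−10)÷3=26=z, 37→(37−10)÷3=9=i, 58→(58−10)÷3=16=p, 58→(58−10)÷3=16=p, 25→(25−10)÷3=5=e, 64→(64−10)÷3=18=r.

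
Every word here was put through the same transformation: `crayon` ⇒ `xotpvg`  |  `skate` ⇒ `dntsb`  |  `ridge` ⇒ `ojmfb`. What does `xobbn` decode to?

creek

c(2)→x(23) and r(17)→o(14) fit y≡15x+19 (mod 26); the inverse of 15 mod 26 is 7. Each letter's alphabet position (a=0..z=25) is mapped through 15·x+19 mod 26 — an affine cipher.
Reversing it on xobbn: x(23)→7·(23−19)≡2=c; o(14)→7·(14−19)≡17=r; b(1)→7·(1−19)≡4=e; b(1)→7·(1−19)≡4=e; n(13)→7·(13−19)≡10=k (all mod 26).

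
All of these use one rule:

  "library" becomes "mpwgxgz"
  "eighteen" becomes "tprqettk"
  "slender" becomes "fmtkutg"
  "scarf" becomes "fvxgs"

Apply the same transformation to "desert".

This is an affine cipher: with a=0,…,z=25, each position x becomes (25x+23) mod 26.
Applying it to desert: d(3)→25·3+23≡20=u; e(4)→25·4+23≡19=t; s(18)→25·18+23≡5=f; e(4)→25·4+23≡19=t; r(17)→25·17+23≡6=g; t(19)→25·19+23≡4=e (all mod 26).

utftge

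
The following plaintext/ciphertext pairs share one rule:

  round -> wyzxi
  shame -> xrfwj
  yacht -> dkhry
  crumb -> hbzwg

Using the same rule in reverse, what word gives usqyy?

The shifts repeat in a cycle of length 2: positions 0,1,… shift by +5, +10, then the pattern repeats.
Reversing it on usqyy: u−5=p, s−10=i, q−5=l, y−10=o, y−5=t.

pilot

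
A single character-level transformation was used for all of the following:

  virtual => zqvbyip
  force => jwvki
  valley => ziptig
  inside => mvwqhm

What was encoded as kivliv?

The shifts repeat in a cycle of length 2: positions 0,1,… shift by +4, +8, then the pattern repeats.
Reversing it on kivliv: k−4=g, i−8=a, v−4=r, l−8=d, i−4=e, v−8=n.

garden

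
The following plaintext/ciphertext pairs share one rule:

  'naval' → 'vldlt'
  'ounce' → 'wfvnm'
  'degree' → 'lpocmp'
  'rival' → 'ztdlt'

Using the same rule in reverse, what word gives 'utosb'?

The shifts repeat in a cycle of length 2: positions 0,1,… shift by +8, +11, then the pattern repeats.
Reversing it on utosb: u−8=m, t−11=i, o−8=g, s−11=h, b−8=t.

might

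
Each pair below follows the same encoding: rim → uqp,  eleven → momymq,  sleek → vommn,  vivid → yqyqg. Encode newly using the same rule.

qmzob

The shift depends on letter class: consonant r→u is +3, but vowel i→q is +8. The rule splits by letter class: vowels +8, consonants +3.
On newly: n(cons)+3=q, e(vowel)+8=m, w(cons)+3=z, l(cons)+3=o, y(cons)+3=b.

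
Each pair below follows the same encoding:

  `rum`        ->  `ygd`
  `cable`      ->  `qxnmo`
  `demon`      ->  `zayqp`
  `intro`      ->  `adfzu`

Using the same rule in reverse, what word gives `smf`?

The output letters match the input read backwards, each shifted +12: rum reversed is mur. Read the word backwards and shift each letter +12.
Decoding smf: shift back: s−12=g, m−12=a, f−12=t → gat; then reverse → tag.

tag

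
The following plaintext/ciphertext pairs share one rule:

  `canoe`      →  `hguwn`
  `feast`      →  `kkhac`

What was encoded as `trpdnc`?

Letter i (0-indexed) is shifted by i+5, so successive shifts are 5, 6, 7, ….
Decoding trpdnc: t−5=o, r−6=l, p−7=i, d−8=v, n−9=e, c−10=s.

olives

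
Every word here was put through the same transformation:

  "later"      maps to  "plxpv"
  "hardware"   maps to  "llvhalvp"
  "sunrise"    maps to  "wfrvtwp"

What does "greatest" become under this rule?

The shift depends on letter class: consonant l→p is +4, but vowel a→l is +11. Two shifts are in play — +11 for a/e/i/o/u, +4 for every other letter.
On greatest: g(cons)+4=k, r(cons)+4=v, e(vowel)+11=p, a(vowel)+11=l, t(cons)+4=x, e(vowel)+11=p, s(cons)+4=w, t(cons)+4=x.

kvplxpwx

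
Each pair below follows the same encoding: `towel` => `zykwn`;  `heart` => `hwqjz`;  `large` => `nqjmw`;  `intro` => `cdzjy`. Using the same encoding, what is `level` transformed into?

nwpwn

t(19)→z(25) and o(14)→y(24) fit y≡21x+16 (mod 26); the inverse of 21 mod 26 is 5. Each letter's alphabet position (a=0..z=25) is mapped through 21·x+16 mod 26 — an affine cipher.
For level: l(11)→21·11+16≡13=n; e(4)→21·4+16≡22=w; v(21)→21·21+16≡15=p; e(4)→21·4+16≡22=w; l(11)→21·11+16≡13=n (all mod 26).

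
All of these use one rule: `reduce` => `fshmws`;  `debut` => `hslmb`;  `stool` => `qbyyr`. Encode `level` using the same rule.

rsxsr

Each letter's alphabet position (a=0..z=25) is mapped through 11·x+0 mod 26 — an affine cipher.
Applying it to level: l(11)→11·11+0≡17=r; e(4)→11·4+0≡18=s; v(21)→11·21+0≡23=x; e(4)→11·4+0≡18=s; l(11)→11·11+0≡17=r (all mod 26).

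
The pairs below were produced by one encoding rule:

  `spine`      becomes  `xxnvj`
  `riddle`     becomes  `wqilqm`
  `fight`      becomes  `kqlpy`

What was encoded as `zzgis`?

Shifts by position in spine: pos 0: s→x (+5), pos 1: p→x (+8), pos 2: i→n (+5), pos 3: n→v (+8) — repeating every 2. A repeating key of period 2 is used — shifts +5, +8 over and over.
Reversing it on zzgis: z−5=u, z−8=r, g−5=b, i−8=a, s−5=n.

urban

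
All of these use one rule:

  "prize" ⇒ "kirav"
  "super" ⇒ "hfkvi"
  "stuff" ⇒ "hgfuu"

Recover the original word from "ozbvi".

Each pair mirrors across the alphabet (p↔k, r↔i, i↔r): positions sum to 25. This is the alphabet-reversal cipher (Atbash): a becomes z, b becomes y, etc.
Reversing it on ozbvi: o↔l, z↔a, b↔y, v↔e, i↔r.

layer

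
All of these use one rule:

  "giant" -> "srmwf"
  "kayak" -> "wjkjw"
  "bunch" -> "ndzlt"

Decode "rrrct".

fifth

Shifts by position in giant: pos 0: g→s (+12), pos 1: i→r (+9), pos 2: a→m (+12), pos 3: n→w (+9) — repeating every 2. A repeating key of period 2 is used — shifts +12, +9 over and over.
Decoding rrrct: r−12=f, r−9=i, r−12=f, c−9=t, t−12=h.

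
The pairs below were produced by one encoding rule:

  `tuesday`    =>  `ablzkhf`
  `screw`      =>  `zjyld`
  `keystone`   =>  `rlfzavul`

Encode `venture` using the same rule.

Compare letters: t→a is +7, u→b is +7, e→l is +7 — a constant shift. Every letter moves 7 places later in the alphabet, wrapping around z→a.
On venture: v+7=c, e+7=l, n+7=u, t+7=a, u+7=b, r+7=y, e+7=l.

cluabyl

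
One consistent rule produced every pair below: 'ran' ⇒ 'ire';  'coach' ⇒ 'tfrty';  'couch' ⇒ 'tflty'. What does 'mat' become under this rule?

Compare letters: r→i is +17, a→r is +17, n→e is +17 — a constant shift. This is a Caesar cipher with shift 17.
On mat: m+17=d, a+17=r, t+17=k.

drk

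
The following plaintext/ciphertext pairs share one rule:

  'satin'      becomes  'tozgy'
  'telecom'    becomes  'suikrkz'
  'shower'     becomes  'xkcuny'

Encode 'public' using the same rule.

iorhav

The output letters match the input read backwards, each shifted +6: satin reversed is nitas. The word is reversed, then every letter is shifted forward by 6.
On public: reverse → cilbup; then shift: c+6=i, i+6=o, l+6=r, b+6=h, u+6=a, p+6=v.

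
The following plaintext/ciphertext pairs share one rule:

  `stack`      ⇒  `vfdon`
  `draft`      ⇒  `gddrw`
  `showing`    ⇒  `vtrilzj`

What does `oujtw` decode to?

light

It's a Vigenère-style cipher with numeric key [3,12]: position i shifts by key[i mod 2].
Undoing it on oujtw: o−3=l, u−12=i, j−3=g, t−12=h, w−3=t.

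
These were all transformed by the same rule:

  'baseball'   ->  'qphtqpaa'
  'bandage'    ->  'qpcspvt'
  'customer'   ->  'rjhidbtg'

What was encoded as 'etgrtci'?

Every letter moves 15 places later in the alphabet, wrapping around z→a.
Reversing it on etgrtci: e−15=p, t−15=e, g−15=r, r−15=c, t−15=e, c−15=n, i−15=t.

percent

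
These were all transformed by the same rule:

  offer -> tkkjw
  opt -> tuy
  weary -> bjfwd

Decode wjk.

It's a constant shift of +5 (ROT5).
Decoding wjk: w−5=r, j−5=e, k−5=f.

ref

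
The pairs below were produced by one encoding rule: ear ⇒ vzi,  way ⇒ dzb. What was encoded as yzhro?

Each pair mirrors across the alphabet (e↔v, a↔z, r↔i): positions sum to 25. Letters are reflected about the middle of the alphabet (position → 25−position): Atbash.
Decoding yzhro: y↔b, z↔a, h↔s, r↔i, o↔l.

basil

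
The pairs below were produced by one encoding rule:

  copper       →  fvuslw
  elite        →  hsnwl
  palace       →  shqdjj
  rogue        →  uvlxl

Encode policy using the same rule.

svqljd

Shifts by position in copper: pos 0: c→f (+3), pos 1: o→v (+7), pos 2: p→u (+5), pos 3: p→s (+3), pos 4: e→l (+7), pos 5: r→w (+5) — repeating every 3. It's a Vigenère-style cipher with numeric key [3,7,5]: position i shifts by key[i mod 3].
On policy: p+3=s, o+7=v, l+5=q, i+3=l, c+7=j, y+5=d.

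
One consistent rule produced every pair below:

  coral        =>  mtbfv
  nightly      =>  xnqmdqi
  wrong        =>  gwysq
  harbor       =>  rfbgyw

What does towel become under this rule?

Shifts by position in coral: pos 0: c→m (+10), pos 1: o→t (+5), pos 2: r→b (+10), pos 3: a→f (+5) — repeating every 2. It's a Vigenère-style cipher with numeric key [10,5]: position i shifts by key[i mod 2].
On towel: t+10=d, o+5=t, w+10=g, e+5=j, l+10=v.

dtgjv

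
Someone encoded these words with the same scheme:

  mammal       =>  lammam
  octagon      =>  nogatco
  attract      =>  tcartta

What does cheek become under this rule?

The output letters match the input read backwards: mammal reversed is lammam. The word is simply reversed.
On cheek: reverse → keehc.

keehc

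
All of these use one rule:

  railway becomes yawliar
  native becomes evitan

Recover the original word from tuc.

It's just the letters in reverse order.
Undoing it on tuc: then reverse → cut.

cut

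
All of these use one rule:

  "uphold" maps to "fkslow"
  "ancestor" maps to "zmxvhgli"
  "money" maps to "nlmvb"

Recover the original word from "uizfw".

fraud

Each pair mirrors across the alphabet (u↔f, p↔k, h↔s): positions sum to 25. Each letter is replaced by its mirror in the alphabet: a↔z, b↔y, c↔x, and so on (the Atbash cipher).
Decoding uizfw: u↔f, i↔r, z↔a, f↔u, w↔d.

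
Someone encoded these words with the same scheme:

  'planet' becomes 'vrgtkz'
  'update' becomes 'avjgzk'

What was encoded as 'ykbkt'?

This is a Caesar cipher with shift 6.
Undoing it on ykbkt: y−6=s, k−6=e, b−6=v, k−6=e, t−6=n.

seven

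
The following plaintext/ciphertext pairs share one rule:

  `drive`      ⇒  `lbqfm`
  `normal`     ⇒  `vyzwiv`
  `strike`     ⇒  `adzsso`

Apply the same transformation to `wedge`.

eolqm

Shifts by position in drive: pos 0: d→l (+8), pos 1: r→b (+10), pos 2: i→q (+8), pos 3: v→f (+10) — repeating every 2. The shifts repeat in a cycle of length 2: positions 0,1,… shift by +8, +10, then the pattern repeats.
On wedge: w+8=e, e+10=o, d+8=l, g+10=q, e+8=m.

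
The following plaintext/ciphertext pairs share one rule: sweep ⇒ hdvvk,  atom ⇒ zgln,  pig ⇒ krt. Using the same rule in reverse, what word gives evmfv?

Letters are reflected about the middle of the alphabet (position → 25−position): Atbash.
Reversing it on evmfv: e↔v, v↔e, m↔n, f↔u, v↔e.

venue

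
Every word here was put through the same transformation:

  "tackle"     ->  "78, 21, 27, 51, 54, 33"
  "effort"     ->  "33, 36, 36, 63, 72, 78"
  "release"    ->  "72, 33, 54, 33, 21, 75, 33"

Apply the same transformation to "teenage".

t(#20)→78 and a(#1)→21: differences scale by 3, so n = 3·pos + 18. The formula is n = 3×(alphabet index, a=1) + 18.
Applying it to teenage: t=20→78, e=5→33, e=5→33, n=14→60, a=1→21, g=7→39, e=5→33.

78, 33, 33, 60, 21, 39, 33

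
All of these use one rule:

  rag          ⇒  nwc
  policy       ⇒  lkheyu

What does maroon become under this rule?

Compare letters: r→n is +22, a→w is +22, g→c is +22 — a constant shift. This is a Caesar cipher with shift 22.
On maroon: m+22=i, a+22=w, r+22=n, o+22=k, o+22=k, n+22=j.

iwnkkj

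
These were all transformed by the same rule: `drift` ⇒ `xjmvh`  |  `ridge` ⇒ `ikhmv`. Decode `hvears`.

onward

The output letters match the input read backwards, each shifted +4: drift reversed is tfird. Two steps: reverse the string, then apply a Caesar shift of +4.
Reversing it on hvears: shift back: h−4=d, v−4=r, e−4=a, a−4=w, r−4=n, s−4=o → drawno; then reverse → onward.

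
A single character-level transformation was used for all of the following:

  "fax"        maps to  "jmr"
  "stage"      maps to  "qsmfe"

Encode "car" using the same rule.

The output letters match the input read backwards, each shifted +12: fax reversed is xaf. Two steps: reverse the string, then apply a Caesar shift of +12.
For car: reverse → rac; then shift: r+12=d, a+12=m, c+12=o.

dmo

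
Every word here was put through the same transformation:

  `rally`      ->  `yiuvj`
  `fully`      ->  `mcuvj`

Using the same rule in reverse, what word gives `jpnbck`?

cherry

In rally: r→y is +7, a→i is +8, l→u is +9, l→v is +10 — the shift increases by 1 each position. Each letter shifts forward by (position + 7), i.e. 7, 8, 9, … — the shift grows by one for each successive letter.
Undoing it on jpnbck: j−7=c, p−8=h, n−9=e, b−10=r, c−11=r, k−12=y.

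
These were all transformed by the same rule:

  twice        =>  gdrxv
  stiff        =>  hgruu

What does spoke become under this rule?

Each pair mirrors across the alphabet (t↔g, w↔d, i↔r): positions sum to 25. This is the alphabet-reversal cipher (Atbash): a becomes z, b becomes y, etc.
For spoke: s↔h, p↔k, o↔l, k↔p, e↔v.

hklpv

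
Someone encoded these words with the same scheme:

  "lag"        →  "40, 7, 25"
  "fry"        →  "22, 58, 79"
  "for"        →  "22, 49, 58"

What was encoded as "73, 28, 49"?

l(#12)→40 and a(#1)→7: differences scale by 3, so n = 3·pos + 4. With a=1..z=26, the number is 3·pos + 4.
Undoing it on 73, 28, 49: 73→(73−4)÷3=23=w, 28→(28−4)÷3=8=h, 49→(49−4)÷3=15=o.

who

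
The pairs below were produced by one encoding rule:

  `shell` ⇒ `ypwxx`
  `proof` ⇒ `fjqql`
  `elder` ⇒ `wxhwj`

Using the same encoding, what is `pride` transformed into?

s(18)→y(24) and h(7)→p(15) fit y≡15x+14 (mod 26); the inverse of 15 mod 26 is 7. Treating letters as 0–25, the rule is x ↦ 15x + 14 (mod 26).
For pride: p(15)→15·15+14≡5=f; r(17)→15·17+14≡9=j; i(8)→15·8+14≡4=e; d(3)→15·3+14≡7=h; e(4)→15·4+14≡22=w (all mod 26).

fjehw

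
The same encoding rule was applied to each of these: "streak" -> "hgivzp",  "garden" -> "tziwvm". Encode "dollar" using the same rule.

Each pair mirrors across the alphabet (s↔h, t↔g, r↔i): positions sum to 25. This is the alphabet-reversal cipher (Atbash): a becomes z, b becomes y, etc.
For dollar: d↔w, o↔l, l↔o, l↔o, a↔z, r↔i.

wloozi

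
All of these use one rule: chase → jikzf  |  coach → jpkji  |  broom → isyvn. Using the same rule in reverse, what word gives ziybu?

The shifts repeat in a cycle of length 3: positions 0,1,… shift by +7, +1, +10, then the pattern repeats.
Undoing it on ziybu: z−7=s, i−1=h, y−10=o, b−7=u, u−1=t.

shout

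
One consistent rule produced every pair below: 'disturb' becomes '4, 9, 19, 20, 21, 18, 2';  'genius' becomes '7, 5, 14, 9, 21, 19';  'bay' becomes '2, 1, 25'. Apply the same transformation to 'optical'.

d is letter #4 and maps to 4: an offset of 0. Letters become their 1-indexed alphabet positions: a=1 … z=26.
For optical: o=15→15, p=16→16, t=20→20, i=9→9, c=3→3, a=1→1, l=12→12.

15, 16, 20, 9, 3, 1, 12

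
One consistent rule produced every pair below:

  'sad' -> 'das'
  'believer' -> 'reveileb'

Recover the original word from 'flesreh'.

herself

The output letters match the input read backwards: sad reversed is das. It's just the letters in reverse order.
Reversing it on flesreh: then reverse → herself.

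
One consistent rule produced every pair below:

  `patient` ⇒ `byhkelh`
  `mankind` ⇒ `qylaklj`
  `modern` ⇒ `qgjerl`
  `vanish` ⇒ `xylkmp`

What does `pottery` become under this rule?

p(15)→b(1) and a(0)→y(24) fit y≡21x+24 (mod 26); the inverse of 21 mod 26 is 5. Treating letters as 0–25, the rule is x ↦ 21x + 24 (mod 26).
On pottery: p(15)→21·15+24≡1=b; o(14)→21·14+24≡6=g; t(19)→21·19+24≡7=h; t(19)→21·19+24≡7=h; e(4)→21·4+24≡4=e; r(17)→21·17+24≡17=r; y(24)→21·24+24≡8=i (all mod 26).

bghheri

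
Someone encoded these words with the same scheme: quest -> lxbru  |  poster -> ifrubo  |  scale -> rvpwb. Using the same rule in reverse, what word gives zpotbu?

market

This is an affine cipher: with a=0,…,z=25, each position x becomes (3x+15) mod 26.
Reversing it on zpotbu: z(25)→9·(25−15)≡12=m; p(15)→9·(15−15)≡0=a; o(14)→9·(14−15)≡17=r; t(19)→9·(19−15)≡10=k; b(1)→9·(1−15)≡4=e; u(20)→9·(20−15)≡19=t (all mod 26).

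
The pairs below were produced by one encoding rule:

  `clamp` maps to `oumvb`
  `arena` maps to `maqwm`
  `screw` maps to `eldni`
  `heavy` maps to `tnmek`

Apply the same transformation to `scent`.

elqwf

The shifts repeat in a cycle of length 2: positions 0,1,… shift by +12, +9, then the pattern repeats.
Applying it to scent: s+12=e, c+9=l, e+12=q, n+9=w, t+12=f.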